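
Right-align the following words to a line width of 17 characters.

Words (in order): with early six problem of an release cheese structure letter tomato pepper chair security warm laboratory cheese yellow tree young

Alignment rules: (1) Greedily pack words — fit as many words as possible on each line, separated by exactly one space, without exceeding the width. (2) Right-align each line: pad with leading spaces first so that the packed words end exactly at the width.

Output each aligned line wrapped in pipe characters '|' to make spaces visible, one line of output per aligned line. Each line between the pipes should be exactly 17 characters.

Line 1: ['with', 'early', 'six'] (min_width=14, slack=3)
Line 2: ['problem', 'of', 'an'] (min_width=13, slack=4)
Line 3: ['release', 'cheese'] (min_width=14, slack=3)
Line 4: ['structure', 'letter'] (min_width=16, slack=1)
Line 5: ['tomato', 'pepper'] (min_width=13, slack=4)
Line 6: ['chair', 'security'] (min_width=14, slack=3)
Line 7: ['warm', 'laboratory'] (min_width=15, slack=2)
Line 8: ['cheese', 'yellow'] (min_width=13, slack=4)
Line 9: ['tree', 'young'] (min_width=10, slack=7)

Answer: |   with early six|
|    problem of an|
|   release cheese|
| structure letter|
|    tomato pepper|
|   chair security|
|  warm laboratory|
|    cheese yellow|
|       tree young|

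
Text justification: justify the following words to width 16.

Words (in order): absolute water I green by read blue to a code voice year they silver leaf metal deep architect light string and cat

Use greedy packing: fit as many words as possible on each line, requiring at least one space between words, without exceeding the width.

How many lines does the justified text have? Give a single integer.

Line 1: ['absolute', 'water', 'I'] (min_width=16, slack=0)
Line 2: ['green', 'by', 'read'] (min_width=13, slack=3)
Line 3: ['blue', 'to', 'a', 'code'] (min_width=14, slack=2)
Line 4: ['voice', 'year', 'they'] (min_width=15, slack=1)
Line 5: ['silver', 'leaf'] (min_width=11, slack=5)
Line 6: ['metal', 'deep'] (min_width=10, slack=6)
Line 7: ['architect', 'light'] (min_width=15, slack=1)
Line 8: ['string', 'and', 'cat'] (min_width=14, slack=2)
Total lines: 8

Answer: 8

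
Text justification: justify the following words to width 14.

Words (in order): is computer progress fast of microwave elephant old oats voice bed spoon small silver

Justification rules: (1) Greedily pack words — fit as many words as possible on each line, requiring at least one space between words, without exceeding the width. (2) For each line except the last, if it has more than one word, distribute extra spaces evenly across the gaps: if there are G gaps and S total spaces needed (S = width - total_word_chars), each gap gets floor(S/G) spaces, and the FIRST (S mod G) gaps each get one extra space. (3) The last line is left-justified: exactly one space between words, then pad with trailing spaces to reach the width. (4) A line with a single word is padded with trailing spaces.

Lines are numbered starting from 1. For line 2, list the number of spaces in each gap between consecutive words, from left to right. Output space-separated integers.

Line 1: ['is', 'computer'] (min_width=11, slack=3)
Line 2: ['progress', 'fast'] (min_width=13, slack=1)
Line 3: ['of', 'microwave'] (min_width=12, slack=2)
Line 4: ['elephant', 'old'] (min_width=12, slack=2)
Line 5: ['oats', 'voice', 'bed'] (min_width=14, slack=0)
Line 6: ['spoon', 'small'] (min_width=11, slack=3)
Line 7: ['silver'] (min_width=6, slack=8)

Answer: 2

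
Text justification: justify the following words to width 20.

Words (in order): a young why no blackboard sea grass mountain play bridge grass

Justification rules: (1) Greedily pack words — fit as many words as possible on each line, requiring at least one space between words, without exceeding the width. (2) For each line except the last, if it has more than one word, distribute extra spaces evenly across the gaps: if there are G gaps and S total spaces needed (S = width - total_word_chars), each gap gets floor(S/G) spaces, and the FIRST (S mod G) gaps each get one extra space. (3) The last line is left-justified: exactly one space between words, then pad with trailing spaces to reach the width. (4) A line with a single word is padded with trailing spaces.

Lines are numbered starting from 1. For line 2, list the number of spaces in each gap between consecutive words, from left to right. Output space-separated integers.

Line 1: ['a', 'young', 'why', 'no'] (min_width=14, slack=6)
Line 2: ['blackboard', 'sea', 'grass'] (min_width=20, slack=0)
Line 3: ['mountain', 'play', 'bridge'] (min_width=20, slack=0)
Line 4: ['grass'] (min_width=5, slack=15)

Answer: 1 1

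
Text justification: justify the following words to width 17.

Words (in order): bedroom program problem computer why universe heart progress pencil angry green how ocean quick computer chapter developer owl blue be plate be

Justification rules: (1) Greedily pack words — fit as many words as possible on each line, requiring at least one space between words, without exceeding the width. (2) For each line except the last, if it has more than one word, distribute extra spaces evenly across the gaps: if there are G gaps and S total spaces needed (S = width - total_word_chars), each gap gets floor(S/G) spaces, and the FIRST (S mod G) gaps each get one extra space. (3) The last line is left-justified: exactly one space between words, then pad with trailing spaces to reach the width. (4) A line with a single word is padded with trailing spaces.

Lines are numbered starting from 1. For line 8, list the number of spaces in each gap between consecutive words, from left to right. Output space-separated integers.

Answer: 1

Derivation:
Line 1: ['bedroom', 'program'] (min_width=15, slack=2)
Line 2: ['problem', 'computer'] (min_width=16, slack=1)
Line 3: ['why', 'universe'] (min_width=12, slack=5)
Line 4: ['heart', 'progress'] (min_width=14, slack=3)
Line 5: ['pencil', 'angry'] (min_width=12, slack=5)
Line 6: ['green', 'how', 'ocean'] (min_width=15, slack=2)
Line 7: ['quick', 'computer'] (min_width=14, slack=3)
Line 8: ['chapter', 'developer'] (min_width=17, slack=0)
Line 9: ['owl', 'blue', 'be', 'plate'] (min_width=17, slack=0)
Line 10: ['be'] (min_width=2, slack=15)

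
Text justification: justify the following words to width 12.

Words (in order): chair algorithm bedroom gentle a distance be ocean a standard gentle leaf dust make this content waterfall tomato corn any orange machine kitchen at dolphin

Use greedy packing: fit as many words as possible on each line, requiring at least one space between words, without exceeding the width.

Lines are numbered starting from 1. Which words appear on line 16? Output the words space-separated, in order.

Line 1: ['chair'] (min_width=5, slack=7)
Line 2: ['algorithm'] (min_width=9, slack=3)
Line 3: ['bedroom'] (min_width=7, slack=5)
Line 4: ['gentle', 'a'] (min_width=8, slack=4)
Line 5: ['distance', 'be'] (min_width=11, slack=1)
Line 6: ['ocean', 'a'] (min_width=7, slack=5)
Line 7: ['standard'] (min_width=8, slack=4)
Line 8: ['gentle', 'leaf'] (min_width=11, slack=1)
Line 9: ['dust', 'make'] (min_width=9, slack=3)
Line 10: ['this', 'content'] (min_width=12, slack=0)
Line 11: ['waterfall'] (min_width=9, slack=3)
Line 12: ['tomato', 'corn'] (min_width=11, slack=1)
Line 13: ['any', 'orange'] (min_width=10, slack=2)
Line 14: ['machine'] (min_width=7, slack=5)
Line 15: ['kitchen', 'at'] (min_width=10, slack=2)
Line 16: ['dolphin'] (min_width=7, slack=5)

Answer: dolphin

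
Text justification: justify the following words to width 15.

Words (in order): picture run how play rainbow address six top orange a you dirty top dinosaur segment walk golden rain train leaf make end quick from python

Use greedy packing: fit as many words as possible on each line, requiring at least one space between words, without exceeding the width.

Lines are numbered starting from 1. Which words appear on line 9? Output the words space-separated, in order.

Line 1: ['picture', 'run', 'how'] (min_width=15, slack=0)
Line 2: ['play', 'rainbow'] (min_width=12, slack=3)
Line 3: ['address', 'six', 'top'] (min_width=15, slack=0)
Line 4: ['orange', 'a', 'you'] (min_width=12, slack=3)
Line 5: ['dirty', 'top'] (min_width=9, slack=6)
Line 6: ['dinosaur'] (min_width=8, slack=7)
Line 7: ['segment', 'walk'] (min_width=12, slack=3)
Line 8: ['golden', 'rain'] (min_width=11, slack=4)
Line 9: ['train', 'leaf', 'make'] (min_width=15, slack=0)
Line 10: ['end', 'quick', 'from'] (min_width=14, slack=1)
Line 11: ['python'] (min_width=6, slack=9)

Answer: train leaf make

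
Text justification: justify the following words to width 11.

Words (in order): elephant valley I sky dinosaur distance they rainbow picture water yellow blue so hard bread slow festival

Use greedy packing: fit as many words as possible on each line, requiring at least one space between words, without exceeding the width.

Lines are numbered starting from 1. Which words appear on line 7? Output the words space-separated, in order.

Answer: rainbow

Derivation:
Line 1: ['elephant'] (min_width=8, slack=3)
Line 2: ['valley', 'I'] (min_width=8, slack=3)
Line 3: ['sky'] (min_width=3, slack=8)
Line 4: ['dinosaur'] (min_width=8, slack=3)
Line 5: ['distance'] (min_width=8, slack=3)
Line 6: ['they'] (min_width=4, slack=7)
Line 7: ['rainbow'] (min_width=7, slack=4)
Line 8: ['picture'] (min_width=7, slack=4)
Line 9: ['water'] (min_width=5, slack=6)
Line 10: ['yellow', 'blue'] (min_width=11, slack=0)
Line 11: ['so', 'hard'] (min_width=7, slack=4)
Line 12: ['bread', 'slow'] (min_width=10, slack=1)
Line 13: ['festival'] (min_width=8, slack=3)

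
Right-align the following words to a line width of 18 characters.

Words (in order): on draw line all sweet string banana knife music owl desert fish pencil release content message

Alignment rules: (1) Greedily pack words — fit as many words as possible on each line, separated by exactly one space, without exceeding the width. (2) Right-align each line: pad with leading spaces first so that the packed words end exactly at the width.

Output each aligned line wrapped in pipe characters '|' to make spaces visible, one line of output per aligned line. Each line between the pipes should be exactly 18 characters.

Line 1: ['on', 'draw', 'line', 'all'] (min_width=16, slack=2)
Line 2: ['sweet', 'string'] (min_width=12, slack=6)
Line 3: ['banana', 'knife', 'music'] (min_width=18, slack=0)
Line 4: ['owl', 'desert', 'fish'] (min_width=15, slack=3)
Line 5: ['pencil', 'release'] (min_width=14, slack=4)
Line 6: ['content', 'message'] (min_width=15, slack=3)

Answer: |  on draw line all|
|      sweet string|
|banana knife music|
|   owl desert fish|
|    pencil release|
|   content message|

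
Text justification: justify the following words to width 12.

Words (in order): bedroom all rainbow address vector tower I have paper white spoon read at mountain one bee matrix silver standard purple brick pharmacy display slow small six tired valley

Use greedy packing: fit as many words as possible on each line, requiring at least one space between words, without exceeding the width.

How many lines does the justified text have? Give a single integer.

Line 1: ['bedroom', 'all'] (min_width=11, slack=1)
Line 2: ['rainbow'] (min_width=7, slack=5)
Line 3: ['address'] (min_width=7, slack=5)
Line 4: ['vector', 'tower'] (min_width=12, slack=0)
Line 5: ['I', 'have', 'paper'] (min_width=12, slack=0)
Line 6: ['white', 'spoon'] (min_width=11, slack=1)
Line 7: ['read', 'at'] (min_width=7, slack=5)
Line 8: ['mountain', 'one'] (min_width=12, slack=0)
Line 9: ['bee', 'matrix'] (min_width=10, slack=2)
Line 10: ['silver'] (min_width=6, slack=6)
Line 11: ['standard'] (min_width=8, slack=4)
Line 12: ['purple', 'brick'] (min_width=12, slack=0)
Line 13: ['pharmacy'] (min_width=8, slack=4)
Line 14: ['display', 'slow'] (min_width=12, slack=0)
Line 15: ['small', 'six'] (min_width=9, slack=3)
Line 16: ['tired', 'valley'] (min_width=12, slack=0)
Total lines: 16

Answer: 16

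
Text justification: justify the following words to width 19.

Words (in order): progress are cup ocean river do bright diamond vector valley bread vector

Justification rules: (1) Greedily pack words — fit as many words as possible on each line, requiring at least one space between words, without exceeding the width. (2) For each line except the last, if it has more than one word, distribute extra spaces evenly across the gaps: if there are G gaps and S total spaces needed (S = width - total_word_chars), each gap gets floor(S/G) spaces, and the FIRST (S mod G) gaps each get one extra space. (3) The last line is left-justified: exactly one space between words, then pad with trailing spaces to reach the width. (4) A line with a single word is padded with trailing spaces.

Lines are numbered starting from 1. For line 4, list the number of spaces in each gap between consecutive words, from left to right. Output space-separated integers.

Line 1: ['progress', 'are', 'cup'] (min_width=16, slack=3)
Line 2: ['ocean', 'river', 'do'] (min_width=14, slack=5)
Line 3: ['bright', 'diamond'] (min_width=14, slack=5)
Line 4: ['vector', 'valley', 'bread'] (min_width=19, slack=0)
Line 5: ['vector'] (min_width=6, slack=13)

Answer: 1 1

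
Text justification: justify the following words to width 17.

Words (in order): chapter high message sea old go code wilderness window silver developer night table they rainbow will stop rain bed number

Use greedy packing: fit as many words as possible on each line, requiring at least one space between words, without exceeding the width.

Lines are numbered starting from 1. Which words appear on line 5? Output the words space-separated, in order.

Answer: silver developer

Derivation:
Line 1: ['chapter', 'high'] (min_width=12, slack=5)
Line 2: ['message', 'sea', 'old'] (min_width=15, slack=2)
Line 3: ['go', 'code'] (min_width=7, slack=10)
Line 4: ['wilderness', 'window'] (min_width=17, slack=0)
Line 5: ['silver', 'developer'] (min_width=16, slack=1)
Line 6: ['night', 'table', 'they'] (min_width=16, slack=1)
Line 7: ['rainbow', 'will', 'stop'] (min_width=17, slack=0)
Line 8: ['rain', 'bed', 'number'] (min_width=15, slack=2)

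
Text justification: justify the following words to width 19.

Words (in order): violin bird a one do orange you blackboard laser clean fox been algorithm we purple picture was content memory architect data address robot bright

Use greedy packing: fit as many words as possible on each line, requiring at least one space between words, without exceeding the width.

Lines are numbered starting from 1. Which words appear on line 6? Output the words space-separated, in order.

Answer: picture was content

Derivation:
Line 1: ['violin', 'bird', 'a', 'one'] (min_width=17, slack=2)
Line 2: ['do', 'orange', 'you'] (min_width=13, slack=6)
Line 3: ['blackboard', 'laser'] (min_width=16, slack=3)
Line 4: ['clean', 'fox', 'been'] (min_width=14, slack=5)
Line 5: ['algorithm', 'we', 'purple'] (min_width=19, slack=0)
Line 6: ['picture', 'was', 'content'] (min_width=19, slack=0)
Line 7: ['memory', 'architect'] (min_width=16, slack=3)
Line 8: ['data', 'address', 'robot'] (min_width=18, slack=1)
Line 9: ['bright'] (min_width=6, slack=13)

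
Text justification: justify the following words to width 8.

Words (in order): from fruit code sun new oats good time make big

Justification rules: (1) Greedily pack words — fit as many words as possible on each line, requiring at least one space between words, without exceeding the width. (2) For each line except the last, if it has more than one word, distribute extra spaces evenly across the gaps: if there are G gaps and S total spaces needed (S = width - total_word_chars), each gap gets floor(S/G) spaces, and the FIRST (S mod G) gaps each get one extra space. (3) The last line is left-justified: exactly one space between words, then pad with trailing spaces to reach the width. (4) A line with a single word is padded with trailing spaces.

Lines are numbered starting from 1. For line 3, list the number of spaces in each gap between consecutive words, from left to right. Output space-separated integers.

Answer: 1

Derivation:
Line 1: ['from'] (min_width=4, slack=4)
Line 2: ['fruit'] (min_width=5, slack=3)
Line 3: ['code', 'sun'] (min_width=8, slack=0)
Line 4: ['new', 'oats'] (min_width=8, slack=0)
Line 5: ['good'] (min_width=4, slack=4)
Line 6: ['time'] (min_width=4, slack=4)
Line 7: ['make', 'big'] (min_width=8, slack=0)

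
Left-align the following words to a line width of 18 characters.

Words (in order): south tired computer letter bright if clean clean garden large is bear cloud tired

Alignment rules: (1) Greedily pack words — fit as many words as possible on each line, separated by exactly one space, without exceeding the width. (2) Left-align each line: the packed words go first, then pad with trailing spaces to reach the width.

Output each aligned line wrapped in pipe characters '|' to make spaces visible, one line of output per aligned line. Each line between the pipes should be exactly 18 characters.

Answer: |south tired       |
|computer letter   |
|bright if clean   |
|clean garden large|
|is bear cloud     |
|tired             |

Derivation:
Line 1: ['south', 'tired'] (min_width=11, slack=7)
Line 2: ['computer', 'letter'] (min_width=15, slack=3)
Line 3: ['bright', 'if', 'clean'] (min_width=15, slack=3)
Line 4: ['clean', 'garden', 'large'] (min_width=18, slack=0)
Line 5: ['is', 'bear', 'cloud'] (min_width=13, slack=5)
Line 6: ['tired'] (min_width=5, slack=13)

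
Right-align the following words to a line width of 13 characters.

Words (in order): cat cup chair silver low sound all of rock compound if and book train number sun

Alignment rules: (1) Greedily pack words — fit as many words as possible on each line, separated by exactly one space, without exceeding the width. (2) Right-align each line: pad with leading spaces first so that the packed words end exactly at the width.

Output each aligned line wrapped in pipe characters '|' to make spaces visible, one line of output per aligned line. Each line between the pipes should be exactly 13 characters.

Line 1: ['cat', 'cup', 'chair'] (min_width=13, slack=0)
Line 2: ['silver', 'low'] (min_width=10, slack=3)
Line 3: ['sound', 'all', 'of'] (min_width=12, slack=1)
Line 4: ['rock', 'compound'] (min_width=13, slack=0)
Line 5: ['if', 'and', 'book'] (min_width=11, slack=2)
Line 6: ['train', 'number'] (min_width=12, slack=1)
Line 7: ['sun'] (min_width=3, slack=10)

Answer: |cat cup chair|
|   silver low|
| sound all of|
|rock compound|
|  if and book|
| train number|
|          sun|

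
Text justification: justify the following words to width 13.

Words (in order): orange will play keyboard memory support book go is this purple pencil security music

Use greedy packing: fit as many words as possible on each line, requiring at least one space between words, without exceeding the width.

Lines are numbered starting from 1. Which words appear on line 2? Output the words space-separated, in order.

Answer: play keyboard

Derivation:
Line 1: ['orange', 'will'] (min_width=11, slack=2)
Line 2: ['play', 'keyboard'] (min_width=13, slack=0)
Line 3: ['memory'] (min_width=6, slack=7)
Line 4: ['support', 'book'] (min_width=12, slack=1)
Line 5: ['go', 'is', 'this'] (min_width=10, slack=3)
Line 6: ['purple', 'pencil'] (min_width=13, slack=0)
Line 7: ['security'] (min_width=8, slack=5)
Line 8: ['music'] (min_width=5, slack=8)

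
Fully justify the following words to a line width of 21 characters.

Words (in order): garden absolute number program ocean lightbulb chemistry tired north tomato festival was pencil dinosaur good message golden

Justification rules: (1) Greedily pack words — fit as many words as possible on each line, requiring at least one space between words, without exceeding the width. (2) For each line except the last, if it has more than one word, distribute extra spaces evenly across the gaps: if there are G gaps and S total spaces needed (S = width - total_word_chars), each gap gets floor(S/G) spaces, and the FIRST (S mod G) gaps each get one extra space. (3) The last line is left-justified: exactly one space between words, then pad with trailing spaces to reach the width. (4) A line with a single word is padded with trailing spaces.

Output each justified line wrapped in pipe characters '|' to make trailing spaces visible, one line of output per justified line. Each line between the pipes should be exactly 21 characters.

Line 1: ['garden', 'absolute'] (min_width=15, slack=6)
Line 2: ['number', 'program', 'ocean'] (min_width=20, slack=1)
Line 3: ['lightbulb', 'chemistry'] (min_width=19, slack=2)
Line 4: ['tired', 'north', 'tomato'] (min_width=18, slack=3)
Line 5: ['festival', 'was', 'pencil'] (min_width=19, slack=2)
Line 6: ['dinosaur', 'good', 'message'] (min_width=21, slack=0)
Line 7: ['golden'] (min_width=6, slack=15)

Answer: |garden       absolute|
|number  program ocean|
|lightbulb   chemistry|
|tired   north  tomato|
|festival  was  pencil|
|dinosaur good message|
|golden               |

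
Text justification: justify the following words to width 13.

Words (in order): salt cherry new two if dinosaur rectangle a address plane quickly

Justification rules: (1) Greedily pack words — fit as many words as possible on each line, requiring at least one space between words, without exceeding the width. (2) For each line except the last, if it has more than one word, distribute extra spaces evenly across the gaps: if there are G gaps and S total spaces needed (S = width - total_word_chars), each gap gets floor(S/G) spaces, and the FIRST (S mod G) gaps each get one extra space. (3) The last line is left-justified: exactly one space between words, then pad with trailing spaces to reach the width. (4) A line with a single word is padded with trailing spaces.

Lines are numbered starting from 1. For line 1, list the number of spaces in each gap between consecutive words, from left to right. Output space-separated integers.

Answer: 3

Derivation:
Line 1: ['salt', 'cherry'] (min_width=11, slack=2)
Line 2: ['new', 'two', 'if'] (min_width=10, slack=3)
Line 3: ['dinosaur'] (min_width=8, slack=5)
Line 4: ['rectangle', 'a'] (min_width=11, slack=2)
Line 5: ['address', 'plane'] (min_width=13, slack=0)
Line 6: ['quickly'] (min_width=7, slack=6)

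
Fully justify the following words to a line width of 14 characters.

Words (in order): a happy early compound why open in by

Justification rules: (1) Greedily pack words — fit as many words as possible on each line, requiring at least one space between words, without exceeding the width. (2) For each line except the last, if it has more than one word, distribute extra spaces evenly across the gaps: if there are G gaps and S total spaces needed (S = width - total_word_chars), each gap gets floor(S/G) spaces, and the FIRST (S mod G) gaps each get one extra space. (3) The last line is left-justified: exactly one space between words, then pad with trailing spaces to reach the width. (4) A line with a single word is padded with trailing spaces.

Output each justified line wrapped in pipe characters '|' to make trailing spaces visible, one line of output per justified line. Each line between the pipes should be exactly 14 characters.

Line 1: ['a', 'happy', 'early'] (min_width=13, slack=1)
Line 2: ['compound', 'why'] (min_width=12, slack=2)
Line 3: ['open', 'in', 'by'] (min_width=10, slack=4)

Answer: |a  happy early|
|compound   why|
|open in by    |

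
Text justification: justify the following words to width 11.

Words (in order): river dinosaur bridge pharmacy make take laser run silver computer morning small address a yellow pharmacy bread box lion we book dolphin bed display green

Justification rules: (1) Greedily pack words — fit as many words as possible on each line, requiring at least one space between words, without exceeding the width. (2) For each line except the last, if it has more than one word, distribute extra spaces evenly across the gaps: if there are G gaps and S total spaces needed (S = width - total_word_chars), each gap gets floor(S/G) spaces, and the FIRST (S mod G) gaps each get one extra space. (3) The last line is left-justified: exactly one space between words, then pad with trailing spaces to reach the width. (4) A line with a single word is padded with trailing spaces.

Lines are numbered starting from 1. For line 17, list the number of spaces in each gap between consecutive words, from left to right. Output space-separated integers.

Answer: 1

Derivation:
Line 1: ['river'] (min_width=5, slack=6)
Line 2: ['dinosaur'] (min_width=8, slack=3)
Line 3: ['bridge'] (min_width=6, slack=5)
Line 4: ['pharmacy'] (min_width=8, slack=3)
Line 5: ['make', 'take'] (min_width=9, slack=2)
Line 6: ['laser', 'run'] (min_width=9, slack=2)
Line 7: ['silver'] (min_width=6, slack=5)
Line 8: ['computer'] (min_width=8, slack=3)
Line 9: ['morning'] (min_width=7, slack=4)
Line 10: ['small'] (min_width=5, slack=6)
Line 11: ['address', 'a'] (min_width=9, slack=2)
Line 12: ['yellow'] (min_width=6, slack=5)
Line 13: ['pharmacy'] (min_width=8, slack=3)
Line 14: ['bread', 'box'] (min_width=9, slack=2)
Line 15: ['lion', 'we'] (min_width=7, slack=4)
Line 16: ['book'] (min_width=4, slack=7)
Line 17: ['dolphin', 'bed'] (min_width=11, slack=0)
Line 18: ['display'] (min_width=7, slack=4)
Line 19: ['green'] (min_width=5, slack=6)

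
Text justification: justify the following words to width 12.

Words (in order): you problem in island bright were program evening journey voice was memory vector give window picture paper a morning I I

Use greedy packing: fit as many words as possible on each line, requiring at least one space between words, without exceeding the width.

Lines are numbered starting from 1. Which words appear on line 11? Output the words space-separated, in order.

Answer: picture

Derivation:
Line 1: ['you', 'problem'] (min_width=11, slack=1)
Line 2: ['in', 'island'] (min_width=9, slack=3)
Line 3: ['bright', 'were'] (min_width=11, slack=1)
Line 4: ['program'] (min_width=7, slack=5)
Line 5: ['evening'] (min_width=7, slack=5)
Line 6: ['journey'] (min_width=7, slack=5)
Line 7: ['voice', 'was'] (min_width=9, slack=3)
Line 8: ['memory'] (min_width=6, slack=6)
Line 9: ['vector', 'give'] (min_width=11, slack=1)
Line 10: ['window'] (min_width=6, slack=6)
Line 11: ['picture'] (min_width=7, slack=5)
Line 12: ['paper', 'a'] (min_width=7, slack=5)
Line 13: ['morning', 'I', 'I'] (min_width=11, slack=1)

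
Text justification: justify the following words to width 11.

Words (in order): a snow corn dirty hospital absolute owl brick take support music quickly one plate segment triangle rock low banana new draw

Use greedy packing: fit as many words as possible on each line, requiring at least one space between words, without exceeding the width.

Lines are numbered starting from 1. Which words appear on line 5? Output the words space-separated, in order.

Line 1: ['a', 'snow', 'corn'] (min_width=11, slack=0)
Line 2: ['dirty'] (min_width=5, slack=6)
Line 3: ['hospital'] (min_width=8, slack=3)
Line 4: ['absolute'] (min_width=8, slack=3)
Line 5: ['owl', 'brick'] (min_width=9, slack=2)
Line 6: ['take'] (min_width=4, slack=7)
Line 7: ['support'] (min_width=7, slack=4)
Line 8: ['music'] (min_width=5, slack=6)
Line 9: ['quickly', 'one'] (min_width=11, slack=0)
Line 10: ['plate'] (min_width=5, slack=6)
Line 11: ['segment'] (min_width=7, slack=4)
Line 12: ['triangle'] (min_width=8, slack=3)
Line 13: ['rock', 'low'] (min_width=8, slack=3)
Line 14: ['banana', 'new'] (min_width=10, slack=1)
Line 15: ['draw'] (min_width=4, slack=7)

Answer: owl brick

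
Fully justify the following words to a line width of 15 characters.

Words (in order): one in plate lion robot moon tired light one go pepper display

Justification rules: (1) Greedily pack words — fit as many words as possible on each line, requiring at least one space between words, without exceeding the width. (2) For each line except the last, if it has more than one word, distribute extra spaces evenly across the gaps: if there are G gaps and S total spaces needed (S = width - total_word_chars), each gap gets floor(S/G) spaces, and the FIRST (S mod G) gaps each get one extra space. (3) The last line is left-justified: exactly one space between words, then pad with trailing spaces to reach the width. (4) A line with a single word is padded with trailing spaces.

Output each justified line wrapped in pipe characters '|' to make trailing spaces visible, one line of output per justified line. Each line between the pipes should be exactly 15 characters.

Line 1: ['one', 'in', 'plate'] (min_width=12, slack=3)
Line 2: ['lion', 'robot', 'moon'] (min_width=15, slack=0)
Line 3: ['tired', 'light', 'one'] (min_width=15, slack=0)
Line 4: ['go', 'pepper'] (min_width=9, slack=6)
Line 5: ['display'] (min_width=7, slack=8)

Answer: |one   in  plate|
|lion robot moon|
|tired light one|
|go       pepper|
|display        |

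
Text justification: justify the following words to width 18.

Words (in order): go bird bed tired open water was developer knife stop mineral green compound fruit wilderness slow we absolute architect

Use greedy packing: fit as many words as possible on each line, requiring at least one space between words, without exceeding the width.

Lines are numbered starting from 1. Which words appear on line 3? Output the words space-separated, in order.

Answer: developer knife

Derivation:
Line 1: ['go', 'bird', 'bed', 'tired'] (min_width=17, slack=1)
Line 2: ['open', 'water', 'was'] (min_width=14, slack=4)
Line 3: ['developer', 'knife'] (min_width=15, slack=3)
Line 4: ['stop', 'mineral', 'green'] (min_width=18, slack=0)
Line 5: ['compound', 'fruit'] (min_width=14, slack=4)
Line 6: ['wilderness', 'slow', 'we'] (min_width=18, slack=0)
Line 7: ['absolute', 'architect'] (min_width=18, slack=0)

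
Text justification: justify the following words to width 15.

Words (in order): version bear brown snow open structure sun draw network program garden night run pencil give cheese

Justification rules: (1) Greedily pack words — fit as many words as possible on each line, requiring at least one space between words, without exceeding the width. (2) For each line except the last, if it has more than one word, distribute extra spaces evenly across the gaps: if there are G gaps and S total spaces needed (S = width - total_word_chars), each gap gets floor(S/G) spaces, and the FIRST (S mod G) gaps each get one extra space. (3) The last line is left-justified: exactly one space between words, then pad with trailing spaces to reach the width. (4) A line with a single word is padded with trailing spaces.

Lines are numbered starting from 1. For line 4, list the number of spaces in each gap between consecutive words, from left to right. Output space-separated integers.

Answer: 4

Derivation:
Line 1: ['version', 'bear'] (min_width=12, slack=3)
Line 2: ['brown', 'snow', 'open'] (min_width=15, slack=0)
Line 3: ['structure', 'sun'] (min_width=13, slack=2)
Line 4: ['draw', 'network'] (min_width=12, slack=3)
Line 5: ['program', 'garden'] (min_width=14, slack=1)
Line 6: ['night', 'run'] (min_width=9, slack=6)
Line 7: ['pencil', 'give'] (min_width=11, slack=4)
Line 8: ['cheese'] (min_width=6, slack=9)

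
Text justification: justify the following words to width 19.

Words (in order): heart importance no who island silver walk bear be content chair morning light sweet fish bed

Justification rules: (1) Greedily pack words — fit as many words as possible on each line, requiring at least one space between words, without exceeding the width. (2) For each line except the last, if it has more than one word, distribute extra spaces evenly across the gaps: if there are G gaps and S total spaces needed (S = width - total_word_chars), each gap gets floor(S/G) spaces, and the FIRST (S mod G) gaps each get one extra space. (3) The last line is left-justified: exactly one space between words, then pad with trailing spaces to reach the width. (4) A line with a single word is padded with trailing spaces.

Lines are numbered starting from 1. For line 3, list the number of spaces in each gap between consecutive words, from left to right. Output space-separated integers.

Line 1: ['heart', 'importance', 'no'] (min_width=19, slack=0)
Line 2: ['who', 'island', 'silver'] (min_width=17, slack=2)
Line 3: ['walk', 'bear', 'be'] (min_width=12, slack=7)
Line 4: ['content', 'chair'] (min_width=13, slack=6)
Line 5: ['morning', 'light', 'sweet'] (min_width=19, slack=0)
Line 6: ['fish', 'bed'] (min_width=8, slack=11)

Answer: 5 4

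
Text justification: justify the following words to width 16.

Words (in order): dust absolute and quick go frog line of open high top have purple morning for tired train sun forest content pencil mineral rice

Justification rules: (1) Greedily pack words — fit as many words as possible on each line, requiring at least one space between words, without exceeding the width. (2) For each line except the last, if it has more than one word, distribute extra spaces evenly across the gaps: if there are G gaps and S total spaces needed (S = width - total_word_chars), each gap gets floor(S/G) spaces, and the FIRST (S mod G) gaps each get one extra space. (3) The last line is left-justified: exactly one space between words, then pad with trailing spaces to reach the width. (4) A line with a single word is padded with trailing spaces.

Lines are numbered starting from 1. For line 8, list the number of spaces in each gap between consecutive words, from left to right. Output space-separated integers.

Line 1: ['dust', 'absolute'] (min_width=13, slack=3)
Line 2: ['and', 'quick', 'go'] (min_width=12, slack=4)
Line 3: ['frog', 'line', 'of'] (min_width=12, slack=4)
Line 4: ['open', 'high', 'top'] (min_width=13, slack=3)
Line 5: ['have', 'purple'] (min_width=11, slack=5)
Line 6: ['morning', 'for'] (min_width=11, slack=5)
Line 7: ['tired', 'train', 'sun'] (min_width=15, slack=1)
Line 8: ['forest', 'content'] (min_width=14, slack=2)
Line 9: ['pencil', 'mineral'] (min_width=14, slack=2)
Line 10: ['rice'] (min_width=4, slack=12)

Answer: 3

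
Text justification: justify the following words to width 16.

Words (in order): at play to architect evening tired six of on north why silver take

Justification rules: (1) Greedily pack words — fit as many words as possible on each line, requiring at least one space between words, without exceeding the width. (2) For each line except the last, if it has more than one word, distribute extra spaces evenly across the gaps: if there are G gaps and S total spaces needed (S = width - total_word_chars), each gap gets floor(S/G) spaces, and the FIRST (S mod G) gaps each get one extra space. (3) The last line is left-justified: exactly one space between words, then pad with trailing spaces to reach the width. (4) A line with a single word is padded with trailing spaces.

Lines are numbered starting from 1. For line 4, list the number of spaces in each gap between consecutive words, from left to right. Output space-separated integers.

Answer: 2 1 1

Derivation:
Line 1: ['at', 'play', 'to'] (min_width=10, slack=6)
Line 2: ['architect'] (min_width=9, slack=7)
Line 3: ['evening', 'tired'] (min_width=13, slack=3)
Line 4: ['six', 'of', 'on', 'north'] (min_width=15, slack=1)
Line 5: ['why', 'silver', 'take'] (min_width=15, slack=1)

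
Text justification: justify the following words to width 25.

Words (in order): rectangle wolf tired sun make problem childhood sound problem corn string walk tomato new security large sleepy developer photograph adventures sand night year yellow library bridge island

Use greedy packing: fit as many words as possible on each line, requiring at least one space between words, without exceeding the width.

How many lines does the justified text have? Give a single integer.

Answer: 8

Derivation:
Line 1: ['rectangle', 'wolf', 'tired', 'sun'] (min_width=24, slack=1)
Line 2: ['make', 'problem', 'childhood'] (min_width=22, slack=3)
Line 3: ['sound', 'problem', 'corn', 'string'] (min_width=25, slack=0)
Line 4: ['walk', 'tomato', 'new', 'security'] (min_width=24, slack=1)
Line 5: ['large', 'sleepy', 'developer'] (min_width=22, slack=3)
Line 6: ['photograph', 'adventures'] (min_width=21, slack=4)
Line 7: ['sand', 'night', 'year', 'yellow'] (min_width=22, slack=3)
Line 8: ['library', 'bridge', 'island'] (min_width=21, slack=4)
Total lines: 8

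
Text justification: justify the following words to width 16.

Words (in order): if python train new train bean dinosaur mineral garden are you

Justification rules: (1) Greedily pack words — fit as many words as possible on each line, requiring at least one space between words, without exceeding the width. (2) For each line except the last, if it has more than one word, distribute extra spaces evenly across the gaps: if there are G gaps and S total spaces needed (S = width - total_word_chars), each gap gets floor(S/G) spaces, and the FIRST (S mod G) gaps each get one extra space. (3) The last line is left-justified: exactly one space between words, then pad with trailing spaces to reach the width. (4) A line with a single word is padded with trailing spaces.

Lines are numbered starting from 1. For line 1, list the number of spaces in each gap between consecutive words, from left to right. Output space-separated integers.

Line 1: ['if', 'python', 'train'] (min_width=15, slack=1)
Line 2: ['new', 'train', 'bean'] (min_width=14, slack=2)
Line 3: ['dinosaur', 'mineral'] (min_width=16, slack=0)
Line 4: ['garden', 'are', 'you'] (min_width=14, slack=2)

Answer: 2 1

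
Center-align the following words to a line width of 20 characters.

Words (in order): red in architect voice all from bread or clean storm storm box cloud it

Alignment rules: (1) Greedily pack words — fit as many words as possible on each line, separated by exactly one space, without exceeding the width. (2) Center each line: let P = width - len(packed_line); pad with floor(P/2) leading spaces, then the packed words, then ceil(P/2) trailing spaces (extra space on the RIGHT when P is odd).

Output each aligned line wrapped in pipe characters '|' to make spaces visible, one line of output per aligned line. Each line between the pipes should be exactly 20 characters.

Line 1: ['red', 'in', 'architect'] (min_width=16, slack=4)
Line 2: ['voice', 'all', 'from', 'bread'] (min_width=20, slack=0)
Line 3: ['or', 'clean', 'storm', 'storm'] (min_width=20, slack=0)
Line 4: ['box', 'cloud', 'it'] (min_width=12, slack=8)

Answer: |  red in architect  |
|voice all from bread|
|or clean storm storm|
|    box cloud it    |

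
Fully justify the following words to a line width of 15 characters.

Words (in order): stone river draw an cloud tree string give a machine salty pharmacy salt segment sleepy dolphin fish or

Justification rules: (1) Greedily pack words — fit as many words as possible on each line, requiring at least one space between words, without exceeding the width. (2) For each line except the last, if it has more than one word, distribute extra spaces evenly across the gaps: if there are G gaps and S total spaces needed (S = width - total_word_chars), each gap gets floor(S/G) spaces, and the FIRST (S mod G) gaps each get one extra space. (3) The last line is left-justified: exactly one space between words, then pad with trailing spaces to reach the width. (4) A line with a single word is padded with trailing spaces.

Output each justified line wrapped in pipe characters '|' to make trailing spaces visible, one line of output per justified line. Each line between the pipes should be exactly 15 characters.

Line 1: ['stone', 'river'] (min_width=11, slack=4)
Line 2: ['draw', 'an', 'cloud'] (min_width=13, slack=2)
Line 3: ['tree', 'string'] (min_width=11, slack=4)
Line 4: ['give', 'a', 'machine'] (min_width=14, slack=1)
Line 5: ['salty', 'pharmacy'] (min_width=14, slack=1)
Line 6: ['salt', 'segment'] (min_width=12, slack=3)
Line 7: ['sleepy', 'dolphin'] (min_width=14, slack=1)
Line 8: ['fish', 'or'] (min_width=7, slack=8)

Answer: |stone     river|
|draw  an  cloud|
|tree     string|
|give  a machine|
|salty  pharmacy|
|salt    segment|
|sleepy  dolphin|
|fish or        |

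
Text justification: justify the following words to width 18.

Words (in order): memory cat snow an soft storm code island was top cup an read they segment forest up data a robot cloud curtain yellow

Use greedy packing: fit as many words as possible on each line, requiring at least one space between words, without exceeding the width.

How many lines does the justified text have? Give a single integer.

Line 1: ['memory', 'cat', 'snow', 'an'] (min_width=18, slack=0)
Line 2: ['soft', 'storm', 'code'] (min_width=15, slack=3)
Line 3: ['island', 'was', 'top', 'cup'] (min_width=18, slack=0)
Line 4: ['an', 'read', 'they'] (min_width=12, slack=6)
Line 5: ['segment', 'forest', 'up'] (min_width=17, slack=1)
Line 6: ['data', 'a', 'robot', 'cloud'] (min_width=18, slack=0)
Line 7: ['curtain', 'yellow'] (min_width=14, slack=4)
Total lines: 7

Answer: 7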